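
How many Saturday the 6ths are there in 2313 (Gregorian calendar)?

Check the 6th of each month of 2313: Jan 6: Mon, Feb 6: Thu, Mar 6: Thu, Apr 6: Sun, May 6: Tue, Jun 6: Fri, Jul 6: Sun, Aug 6: Wed, Sep 6: Sat, Oct 6: Mon, Nov 6: Thu, Dec 6: Sat.
Saturday occurs in September, December — 2 months.

2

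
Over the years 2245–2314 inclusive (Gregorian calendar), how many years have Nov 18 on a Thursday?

9

Track Nov 18's weekday year by year (advancing +1, or +2 across a Feb 29):
  2245: Tue  2246: Wed (+1)  2247: Thu (+1) ✓  2248: Sat (+2)  2249: Sun (+1)
  2250: Mon (+1)  2251: Tue (+1)  2252: Thu (+2) ✓  2253: Fri (+1)  2254: Sat (+1)
  2255: Sun (+1)  2256: Tue (+2)  2257: Wed (+1)  2258: Thu (+1) ✓  … (42 more years) …
  2301: Mon (+1)  2302: Tue (+1)  2303: Wed (+1)  2304: Fri (+2)  2305: Sat (+1)
  2306: Sun (+1)  2307: Mon (+1)  2308: Wed (+2)  2309: Thu (+1) ✓  2310: Fri (+1)
  2311: Sat (+1)  2312: Mon (+2)  2313: Tue (+1)  2314: Wed (+1)
Thursday years: 2247, 2252, 2258, 2269, 2275, 2280, 2286, 2297, 2309 — 9 in total.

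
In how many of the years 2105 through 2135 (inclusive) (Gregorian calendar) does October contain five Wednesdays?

12

October has 31 days; it has five Wednesdays when Wednesday falls among the first (month-length − 28) days — i.e. when October 1 is one of Wednesday/Tuesday/Monday.
October 1 by year: 2105:Thu 2106:Fri 2107:Sat 2108:Mon✓ 2109:Tue✓ 2110:Wed✓ 2111:Thu 2112:Sat 2113:Sun 2114:Mon✓ 2115:Tue✓ 2116:Thu 2117:Fri 2118:Sat 2119:Sun 2120:Tue✓ 2121:Wed✓ 2122:Thu 2123:Fri 2124:Sun 2125:Mon✓ 2126:Tue✓ 2127:Wed✓ 2128:Fri 2129:Sat 2130:Sun 2131:Mon✓ 2132:Wed✓ 2133:Thu 2134:Fri 2135:Sat
Years with five Wednesdays: 2108, 2109, 2110, 2114, 2115, 2120, 2121, 2125, 2126, 2127, 2131, 2132 → 12.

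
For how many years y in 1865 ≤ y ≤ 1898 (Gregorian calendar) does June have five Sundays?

June has 30 days; it has five Sundays when Sunday falls among the first (month-length − 28) days — i.e. when June 1 is one of Sunday/Saturday.
June 1 by year: 1865:Thu 1866:Fri 1867:Sat✓ 1868:Mon 1869:Tue 1870:Wed 1871:Thu 1872:Sat✓ 1873:Sun✓ 1874:Mon 1875:Tue 1876:Thu 1877:Fri 1878:Sat✓ 1879:Sun✓ …(4 more)… 1884:Sun✓ 1885:Mon 1886:Tue 1887:Wed 1888:Fri 1889:Sat✓ 1890:Sun✓ 1891:Mon 1892:Wed 1893:Thu 1894:Fri 1895:Sat✓ 1896:Mon 1897:Tue 1898:Wed
Years with five Sundays: 1867, 1872, 1873, 1878, 1879, 1884, 1889, 1890, 1895 → 9.

9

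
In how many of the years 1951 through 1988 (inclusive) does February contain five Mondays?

2

February has 28 days (29 in leap years); it has five Mondays when Monday falls among the first (month-length − 28) days — i.e. when February 1 is Monday in a leap year (never in a common year).
February 1 by year: 1951:Thu 1952:Fri 1953:Sun 1954:Mon 1955:Tue 1956:Wed 1957:Fri 1958:Sat 1959:Sun 1960:Mon✓ 1961:Wed 1962:Thu 1963:Fri 1964:Sat 1965:Mon …(8 more)… 1974:Fri 1975:Sat 1976:Sun 1977:Tue 1978:Wed 1979:Thu 1980:Fri 1981:Sun 1982:Mon 1983:Tue 1984:Wed 1985:Fri 1986:Sat 1987:Sun 1988:Mon✓
Years with five Mondays: 1960, 1988 → 2.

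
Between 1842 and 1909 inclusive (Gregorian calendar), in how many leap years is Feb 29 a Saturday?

Leap years in 1842–1909: 16 of them.
Feb 29 weekday advances by 5 (mod 7) from one leap year to the next four years later (or differs when a century non-leap intervenes).
Leap-day weekdays: 1844:Thu 1848:Tue 1852:Sun 1856:Fri 1860:Wed 1864:Mon 1868:Sat✓ 1872:Thu 1876:Tue 1880:Sun 1884:Fri 1888:Wed 1892:Mon 1896:Sat✓ 1904:Mon 1908:Sat✓
Saturday: 1868, 1896, 1908 → 3.

3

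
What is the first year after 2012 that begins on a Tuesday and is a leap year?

Jan 1 advances by 2 weekdays after a leap year and by 1 after a common year.
2012: Jan 1 is Sunday (leap).
2013: Tuesday
2014: Wednesday
2015: Thursday
2016: Friday (leap)
2017: Sunday
2018: Monday
2019: Tuesday
2020: Wednesday (leap)
2021: Friday
2022: Saturday
2023: Sunday
2024: Monday (leap)
2025: Wednesday
2026: Thursday
2027: Friday
2028: Saturday (leap)
2029: Monday
2030: Tuesday
2031: Wednesday
2032: Thursday (leap)
2033: Saturday
2034: Sunday
2035: Monday
2036: Tuesday (leap)
2036 begins on a Tuesday and is a leap year.

2036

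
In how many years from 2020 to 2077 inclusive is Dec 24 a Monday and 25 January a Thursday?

6

Check each year's weekday for Dec 24 and 25 January:
  2020: Thu/Sat  2021: Fri/Mon  2022: Sat/Tue  2023: Sun/Wed  2024: Tue/Thu  2025: Wed/Sat  2026: Thu/Sun  2027: Fri/Mon  2028: Sun/Tue  2029: Mon/Thu ✓  2030: Tue/Fri  2031: Wed/Sat  2032: Fri/Sun  2033: Sat/Tue  …(30 more)…  2064: Wed/Fri  2065: Thu/Sun  2066: Fri/Mon  2067: Sat/Tue  2068: Mon/Wed  2069: Tue/Fri  2070: Wed/Sat  2071: Thu/Sun  2072: Sat/Mon  2073: Sun/Wed  2074: Mon/Thu ✓  2075: Tue/Fri  2076: Thu/Sat  2077: Fri/Mon
Both conditions hold in: 2029, 2035, 2046, 2057, 2063, 2074 — 6.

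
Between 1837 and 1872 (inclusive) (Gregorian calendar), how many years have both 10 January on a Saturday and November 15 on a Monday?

Check each year's weekday for 10 January and November 15:
  1837: Tue/Wed  1838: Wed/Thu  1839: Thu/Fri  1840: Fri/Sun  1841: Sun/Mon  1842: Mon/Tue  1843: Tue/Wed  1844: Wed/Fri  1845: Fri/Sat  1846: Sat/Sun  1847: Sun/Mon  1848: Mon/Wed  1849: Wed/Thu  1850: Thu/Fri  …(8 more)…  1859: Mon/Tue  1860: Tue/Thu  1861: Thu/Fri  1862: Fri/Sat  1863: Sat/Sun  1864: Sun/Tue  1865: Tue/Wed  1866: Wed/Thu  1867: Thu/Fri  1868: Fri/Sun  1869: Sun/Mon  1870: Mon/Tue  1871: Tue/Wed  1872: Wed/Fri
Both conditions hold in: 1852 — 1.

1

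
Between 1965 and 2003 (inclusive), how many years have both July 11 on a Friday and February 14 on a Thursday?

Check each year's weekday for July 11 and February 14:
  1965: Sun/Sun  1966: Mon/Mon  1967: Tue/Tue  1968: Thu/Wed  1969: Fri/Fri  1970: Sat/Sat  1971: Sun/Sun  1972: Tue/Mon  1973: Wed/Wed  1974: Thu/Thu  1975: Fri/Fri  1976: Sun/Sat  1977: Mon/Mon  1978: Tue/Tue  …(11 more)…  1990: Wed/Wed  1991: Thu/Thu  1992: Sat/Fri  1993: Sun/Sun  1994: Mon/Mon  1995: Tue/Tue  1996: Thu/Wed  1997: Fri/Fri  1998: Sat/Sat  1999: Sun/Sun  2000: Tue/Mon  2001: Wed/Wed  2002: Thu/Thu  2003: Fri/Fri
Both conditions hold in: 1980 — 1.

1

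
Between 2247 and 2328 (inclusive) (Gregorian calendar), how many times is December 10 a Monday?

13

Track December 10's weekday year by year (advancing +1, or +2 across a Feb 29):
  2247: Fri  2248: Sun (+2)  2249: Mon (+1) ✓  2250: Tue (+1)  2251: Wed (+1)
  2252: Fri (+2)  2253: Sat (+1)  2254: Sun (+1)  2255: Mon (+1) ✓  2256: Wed (+2)
  2257: Thu (+1)  2258: Fri (+1)  2259: Sat (+1)  2260: Mon (+2) ✓  … (54 more years) …
  2315: Fri (+1)  2316: Sun (+2)  2317: Mon (+1) ✓  2318: Tue (+1)  2319: Wed (+1)
  2320: Fri (+2)  2321: Sat (+1)  2322: Sun (+1)  2323: Mon (+1) ✓  2324: Wed (+2)
  2325: Thu (+1)  2326: Fri (+1)  2327: Sat (+1)  2328: Mon (+2) ✓
Monday years: 2249, 2255, 2260, 2266, 2277, 2283, 2288, 2294, 2300, 2306, 2317, 2323, 2328 — 13 in total.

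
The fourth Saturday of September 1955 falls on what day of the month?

24

September 1, 1955 is a Thursday, so the first Saturday is the 3rd.
The fourth Saturday is 3 + 21 = 24.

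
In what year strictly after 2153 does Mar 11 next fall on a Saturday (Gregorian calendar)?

From one year to the next, a fixed date's weekday advances by 1, or by 2 when a Feb 29 lies between the two dates.
2153: March 11 is Sunday.
2154: Monday (+1)
2155: Tuesday (+1)
2156: Thursday (+2)
2157: Friday (+1)
2158: Saturday (+1)
Mar 11 falls on a Saturday in 2158.

2158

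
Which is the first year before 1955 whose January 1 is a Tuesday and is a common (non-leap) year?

1946

Jan 1 advances by 2 weekdays after a leap year and by 1 after a common year.
1955: Jan 1 is Saturday.
1954: Friday
1953: Thursday
1952: Tuesday (leap)
1951: Monday
1950: Sunday
1949: Saturday
1948: Thursday (leap)
1947: Wednesday
1946: Tuesday
1946 begins on a Tuesday and is a common year.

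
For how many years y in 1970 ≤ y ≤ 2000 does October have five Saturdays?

14

October has 31 days; it has five Saturdays when Saturday falls among the first (month-length − 28) days — i.e. when October 1 is one of Saturday/Friday/Thursday.
October 1 by year: 1970:Thu✓ 1971:Fri✓ 1972:Sun 1973:Mon 1974:Tue 1975:Wed 1976:Fri✓ 1977:Sat✓ 1978:Sun 1979:Mon 1980:Wed 1981:Thu✓ 1982:Fri✓ 1983:Sat✓ 1984:Mon 1985:Tue 1986:Wed 1987:Thu✓ 1988:Sat✓ 1989:Sun 1990:Mon 1991:Tue 1992:Thu✓ 1993:Fri✓ 1994:Sat✓ 1995:Sun 1996:Tue 1997:Wed 1998:Thu✓ 1999:Fri✓ 2000:Sun
Years with five Saturdays: 1970, 1971, 1976, 1977, 1981, 1982, 1983, 1987, 1988, 1992, 1993, 1994, 1998, 1999 → 14.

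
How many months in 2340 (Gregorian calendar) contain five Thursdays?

4

A month of length L has five Thursdays iff its first Thursday is on day ≤ L−28 (so day 1–3 in a 31-day month, 1–2 in a 30-day month, day 1 in a leap February).
Checking each month of 2340: Jan starts Mon (31d); Feb starts Thu (29d) ✓; Mar starts Fri (31d); Apr starts Mon (30d); May starts Wed (31d) ✓; Jun starts Sat (30d); Jul starts Mon (31d); Aug starts Thu (31d) ✓; Sep starts Sun (30d); Oct starts Tue (31d) ✓; Nov starts Fri (30d); Dec starts Sun (31d).
Five-Thursday months: February, May, August, October → 4.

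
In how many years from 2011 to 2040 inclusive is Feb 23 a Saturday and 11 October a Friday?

3

Check each year's weekday for Feb 23 and 11 October:
  2011: Wed/Tue  2012: Thu/Thu  2013: Sat/Fri ✓  2014: Sun/Sat  2015: Mon/Sun  2016: Tue/Tue  2017: Thu/Wed  2018: Fri/Thu  2019: Sat/Fri ✓  2020: Sun/Sun  2021: Tue/Mon  2022: Wed/Tue  2023: Thu/Wed  2024: Fri/Fri  2025: Sun/Sat  2026: Mon/Sun  2027: Tue/Mon  2028: Wed/Wed  2029: Fri/Thu  2030: Sat/Fri ✓  2031: Sun/Sat  2032: Mon/Mon  2033: Wed/Tue  2034: Thu/Wed  2035: Fri/Thu  2036: Sat/Sat  2037: Mon/Sun  2038: Tue/Mon  2039: Wed/Tue  2040: Thu/Thu
Both conditions hold in: 2013, 2019, 2030 — 3.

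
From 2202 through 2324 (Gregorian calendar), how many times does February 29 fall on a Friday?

Leap years in 2202–2324: 30 of them.
Feb 29 weekday advances by 5 (mod 7) from one leap year to the next four years later (or differs when a century non-leap intervenes).
Leap-day weekdays: 2204:Wed 2208:Mon 2212:Sat 2216:Thu 2220:Tue 2224:Sun 2228:Fri✓ 2232:Wed 2236:Mon 2240:Sat 2244:Thu 2248:Tue 2252:Sun …(4 more)… 2272:Thu 2276:Tue 2280:Sun 2284:Fri✓ 2288:Wed 2292:Mon 2296:Sat 2304:Mon 2308:Sat 2312:Thu 2316:Tue 2320:Sun 2324:Fri✓
Friday: 2228, 2256, 2284, 2324 → 4.

4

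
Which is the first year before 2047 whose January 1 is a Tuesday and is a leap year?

2036

Jan 1 advances by 2 weekdays after a leap year and by 1 after a common year.
2047: Jan 1 is Tuesday.
2046: Monday
2045: Sunday
2044: Friday (leap)
2043: Thursday
2042: Wednesday
2041: Tuesday
2040: Sunday (leap)
2039: Saturday
2038: Friday
2037: Thursday
2036: Tuesday (leap)
2036 begins on a Tuesday and is a leap year.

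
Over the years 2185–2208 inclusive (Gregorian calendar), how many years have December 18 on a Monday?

2

Track December 18's weekday year by year (advancing +1, or +2 across a Feb 29):
  2185: Sun  2186: Mon (+1) ✓  2187: Tue (+1)  2188: Thu (+2)  2189: Fri (+1)
  2190: Sat (+1)  2191: Sun (+1)  2192: Tue (+2)  2193: Wed (+1)  2194: Thu (+1)
  2195: Fri (+1)  2196: Sun (+2)  2197: Mon (+1) ✓  2198: Tue (+1)  2199: Wed (+1)
  2200: Thu (+1)  2201: Fri (+1)  2202: Sat (+1)  2203: Sun (+1)  2204: Tue (+2)
  2205: Wed (+1)  2206: Thu (+1)  2207: Fri (+1)  2208: Sun (+2)
Monday years: 2186, 2197 — 2 in total.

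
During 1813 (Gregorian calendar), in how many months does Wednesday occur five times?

4

A month of length L has five Wednesdays iff its first Wednesday is on day ≤ L−28 (so day 1–3 in a 31-day month, 1–2 in a 30-day month, day 1 in a leap February).
Checking each month of 1813: Jan starts Fri (31d); Feb starts Mon (28d); Mar starts Mon (31d) ✓; Apr starts Thu (30d); May starts Sat (31d); Jun starts Tue (30d) ✓; Jul starts Thu (31d); Aug starts Sun (31d); Sep starts Wed (30d) ✓; Oct starts Fri (31d); Nov starts Mon (30d); Dec starts Wed (31d) ✓.
Five-Wednesday months: March, June, September, December → 4.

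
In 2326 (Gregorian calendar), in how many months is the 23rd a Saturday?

Check the 23rd of each month of 2326: Jan 23: Sat, Feb 23: Tue, Mar 23: Tue, Apr 23: Fri, May 23: Sun, Jun 23: Wed, Jul 23: Fri, Aug 23: Mon, Sep 23: Thu, Oct 23: Sat, Nov 23: Tue, Dec 23: Thu.
Saturday occurs in January, October — 2 months.

2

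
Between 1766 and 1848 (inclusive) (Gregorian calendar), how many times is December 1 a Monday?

12

Track December 1's weekday year by year (advancing +1, or +2 across a Feb 29):
  1766: Mon ✓  1767: Tue (+1)  1768: Thu (+2)  1769: Fri (+1)  1770: Sat (+1)
  1771: Sun (+1)  1772: Tue (+2)  1773: Wed (+1)  1774: Thu (+1)  1775: Fri (+1)
  1776: Sun (+2)  1777: Mon (+1) ✓  1778: Tue (+1)  1779: Wed (+1)  … (55 more years) …
  1835: Tue (+1)  1836: Thu (+2)  1837: Fri (+1)  1838: Sat (+1)  1839: Sun (+1)
  1840: Tue (+2)  1841: Wed (+1)  1842: Thu (+1)  1843: Fri (+1)  1844: Sun (+2)
  1845: Mon (+1) ✓  1846: Tue (+1)  1847: Wed (+1)  1848: Fri (+2)
Monday years: 1766, 1777, 1783, 1788, 1794, 1800, 1806, 1817, 1823, 1828, 1834, 1845 — 12 in total.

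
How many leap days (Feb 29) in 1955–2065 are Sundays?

Leap years in 1955–2065: 28 of them.
Feb 29 weekday advances by 5 (mod 7) from one leap year to the next four years later (or differs when a century non-leap intervenes).
Leap-day weekdays: 1956:Wed 1960:Mon 1964:Sat 1968:Thu 1972:Tue 1976:Sun✓ 1980:Fri 1984:Wed 1988:Mon 1992:Sat 1996:Thu 2000:Tue 2004:Sun✓ 2008:Fri 2012:Wed 2016:Mon 2020:Sat 2024:Thu 2028:Tue 2032:Sun✓ 2036:Fri 2040:Wed 2044:Mon 2048:Sat 2052:Thu 2056:Tue 2060:Sun✓ 2064:Fri
Sunday: 1976, 2004, 2032, 2060 → 4.

4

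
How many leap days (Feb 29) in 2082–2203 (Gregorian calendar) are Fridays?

5

Leap years in 2082–2203: 28 of them.
Feb 29 weekday advances by 5 (mod 7) from one leap year to the next four years later (or differs when a century non-leap intervenes).
Leap-day weekdays: 2084:Tue 2088:Sun 2092:Fri✓ 2096:Wed 2104:Fri✓ 2108:Wed 2112:Mon 2116:Sat 2120:Thu 2124:Tue 2128:Sun 2132:Fri✓ 2136:Wed 2140:Mon 2144:Sat 2148:Thu 2152:Tue 2156:Sun 2160:Fri✓ 2164:Wed 2168:Mon 2172:Sat 2176:Thu 2180:Tue 2184:Sun 2188:Fri✓ 2192:Wed 2196:Mon
Friday: 2092, 2104, 2132, 2160, 2188 → 5.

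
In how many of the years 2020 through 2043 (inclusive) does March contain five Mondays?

12

March has 31 days; it has five Mondays when Monday falls among the first (month-length − 28) days — i.e. when March 1 is one of Monday/Sunday/Saturday.
March 1 by year: 2020:Sun✓ 2021:Mon✓ 2022:Tue 2023:Wed 2024:Fri 2025:Sat✓ 2026:Sun✓ 2027:Mon✓ 2028:Wed 2029:Thu 2030:Fri 2031:Sat✓ 2032:Mon✓ 2033:Tue 2034:Wed 2035:Thu 2036:Sat✓ 2037:Sun✓ 2038:Mon✓ 2039:Tue 2040:Thu 2041:Fri 2042:Sat✓ 2043:Sun✓
Years with five Mondays: 2020, 2021, 2025, 2026, 2027, 2031, 2032, 2036, 2037, 2038, 2042, 2043 → 12.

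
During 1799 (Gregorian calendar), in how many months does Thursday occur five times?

4

A month of length L has five Thursdays iff its first Thursday is on day ≤ L−28 (so day 1–3 in a 31-day month, 1–2 in a 30-day month, day 1 in a leap February).
Checking each month of 1799: Jan starts Tue (31d) ✓; Feb starts Fri (28d); Mar starts Fri (31d); Apr starts Mon (30d); May starts Wed (31d) ✓; Jun starts Sat (30d); Jul starts Mon (31d); Aug starts Thu (31d) ✓; Sep starts Sun (30d); Oct starts Tue (31d) ✓; Nov starts Fri (30d); Dec starts Sun (31d).
Five-Thursday months: January, May, August, October → 4.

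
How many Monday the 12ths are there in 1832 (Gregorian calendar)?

Check the 12th of each month of 1832: Jan 12: Thu, Feb 12: Sun, Mar 12: Mon, Apr 12: Thu, May 12: Sat, Jun 12: Tue, Jul 12: Thu, Aug 12: Sun, Sep 12: Wed, Oct 12: Fri, Nov 12: Mon, Dec 12: Wed.
Monday occurs in March, November — 2 months.

2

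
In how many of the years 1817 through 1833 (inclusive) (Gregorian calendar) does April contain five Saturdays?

April has 30 days; it has five Saturdays when Saturday falls among the first (month-length − 28) days — i.e. when April 1 is one of Saturday/Friday.
April 1 by year: 1817:Tue 1818:Wed 1819:Thu 1820:Sat✓ 1821:Sun 1822:Mon 1823:Tue 1824:Thu 1825:Fri✓ 1826:Sat✓ 1827:Sun 1828:Tue 1829:Wed 1830:Thu 1831:Fri✓ 1832:Sun 1833:Mon
Years with five Saturdays: 1820, 1825, 1826, 1831 → 4.

4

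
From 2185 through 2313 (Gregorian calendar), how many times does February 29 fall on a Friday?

Leap years in 2185–2313: 30 of them.
Feb 29 weekday advances by 5 (mod 7) from one leap year to the next four years later (or differs when a century non-leap intervenes).
Leap-day weekdays: 2188:Fri✓ 2192:Wed 2196:Mon 2204:Wed 2208:Mon 2212:Sat 2216:Thu 2220:Tue 2224:Sun 2228:Fri✓ 2232:Wed 2236:Mon 2240:Sat …(4 more)… 2260:Wed 2264:Mon 2268:Sat 2272:Thu 2276:Tue 2280:Sun 2284:Fri✓ 2288:Wed 2292:Mon 2296:Sat 2304:Mon 2308:Sat 2312:Thu
Friday: 2188, 2228, 2256, 2284 → 4.

4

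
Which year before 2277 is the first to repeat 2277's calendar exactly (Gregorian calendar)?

2266

Two years share a calendar iff Jan 1 falls on the same weekday and both are leap or both are common. 2277: Jan 1 is Monday, common year.
2276: Jan 1 Saturday, leap
2275: Jan 1 Friday, common
2274: Jan 1 Thursday, common
2273: Jan 1 Wednesday, common
2272: Jan 1 Monday, leap
2271: Jan 1 Sunday, common
2270: Jan 1 Saturday, common
2269: Jan 1 Friday, common
2268: Jan 1 Wednesday, leap
2267: Jan 1 Tuesday, common
2266: Jan 1 Monday, common
2266 matches on both conditions.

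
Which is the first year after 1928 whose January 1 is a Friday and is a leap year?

Jan 1 advances by 2 weekdays after a leap year and by 1 after a common year.
1928: Jan 1 is Sunday (leap).
1929: Tuesday
1930: Wednesday
1931: Thursday
1932: Friday (leap)
1932 begins on a Friday and is a leap year.

1932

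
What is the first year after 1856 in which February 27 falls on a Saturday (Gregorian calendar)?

From one year to the next, a fixed date's weekday advances by 1, or by 2 when a Feb 29 lies between the two dates.
1856: February 27 is Wednesday.
1857: Friday (+2)
1858: Saturday (+1)
February 27 falls on a Saturday in 1858.

1858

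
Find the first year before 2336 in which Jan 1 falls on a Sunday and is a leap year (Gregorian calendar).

Jan 1 advances by 2 weekdays after a leap year and by 1 after a common year.
2336: Jan 1 is Wednesday (leap).
2335: Tuesday
2334: Monday
2333: Sunday
2332: Friday (leap)
2331: Thursday
2330: Wednesday
2329: Tuesday
2328: Sunday (leap)
2328 begins on a Sunday and is a leap year.

2328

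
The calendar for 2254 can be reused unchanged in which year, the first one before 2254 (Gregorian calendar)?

2243

Two years share a calendar iff Jan 1 falls on the same weekday and both are leap or both are common. 2254: Jan 1 is Sunday, common year.
2253: Jan 1 Saturday, common
2252: Jan 1 Thursday, leap
2251: Jan 1 Wednesday, common
2250: Jan 1 Tuesday, common
2249: Jan 1 Monday, common
2248: Jan 1 Saturday, leap
2247: Jan 1 Friday, common
2246: Jan 1 Thursday, common
2245: Jan 1 Wednesday, common
2244: Jan 1 Monday, leap
2243: Jan 1 Sunday, common
2243 matches on both conditions.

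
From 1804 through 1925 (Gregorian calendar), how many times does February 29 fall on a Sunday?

Leap years in 1804–1925: 30 of them.
Feb 29 weekday advances by 5 (mod 7) from one leap year to the next four years later (or differs when a century non-leap intervenes).
Leap-day weekdays: 1804:Wed 1808:Mon 1812:Sat 1816:Thu 1820:Tue 1824:Sun✓ 1828:Fri 1832:Wed 1836:Mon 1840:Sat 1844:Thu 1848:Tue 1852:Sun✓ …(4 more)… 1872:Thu 1876:Tue 1880:Sun✓ 1884:Fri 1888:Wed 1892:Mon 1896:Sat 1904:Mon 1908:Sat 1912:Thu 1916:Tue 1920:Sun✓ 1924:Fri
Sunday: 1824, 1852, 1880, 1920 → 4.

4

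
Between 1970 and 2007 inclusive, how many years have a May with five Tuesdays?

17

May has 31 days; it has five Tuesdays when Tuesday falls among the first (month-length − 28) days — i.e. when May 1 is one of Tuesday/Monday/Sunday.
May 1 by year: 1970:Fri 1971:Sat 1972:Mon✓ 1973:Tue✓ 1974:Wed 1975:Thu 1976:Sat 1977:Sun✓ 1978:Mon✓ 1979:Tue✓ 1980:Thu 1981:Fri 1982:Sat 1983:Sun✓ 1984:Tue✓ …(8 more)… 1993:Sat 1994:Sun✓ 1995:Mon✓ 1996:Wed 1997:Thu 1998:Fri 1999:Sat 2000:Mon✓ 2001:Tue✓ 2002:Wed 2003:Thu 2004:Sat 2005:Sun✓ 2006:Mon✓ 2007:Tue✓
Years with five Tuesdays: 1972, 1973, 1977, 1978, 1979, 1983, 1984, 1988, 1989, 1990, 1994, 1995, 2000, 2001, 2005, 2006, 2007 → 17.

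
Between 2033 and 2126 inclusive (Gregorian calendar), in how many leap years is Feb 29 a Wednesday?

4

Leap years in 2033–2126: 22 of them.
Feb 29 weekday advances by 5 (mod 7) from one leap year to the next four years later (or differs when a century non-leap intervenes).
Leap-day weekdays: 2036:Fri 2040:Wed✓ 2044:Mon 2048:Sat 2052:Thu 2056:Tue 2060:Sun 2064:Fri 2068:Wed✓ 2072:Mon 2076:Sat 2080:Thu 2084:Tue 2088:Sun 2092:Fri 2096:Wed✓ 2104:Fri 2108:Wed✓ 2112:Mon 2116:Sat 2120:Thu 2124:Tue
Wednesday: 2040, 2068, 2096, 2108 → 4.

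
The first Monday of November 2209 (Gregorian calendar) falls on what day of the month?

November 1, 2209 is a Wednesday, so the first Monday is the 6th.
The first Monday is 6 + 0 = 6.

6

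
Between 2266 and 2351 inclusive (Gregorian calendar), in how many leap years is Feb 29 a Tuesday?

3

Leap years in 2266–2351: 20 of them.
Feb 29 weekday advances by 5 (mod 7) from one leap year to the next four years later (or differs when a century non-leap intervenes).
Leap-day weekdays: 2268:Sat 2272:Thu 2276:Tue✓ 2280:Sun 2284:Fri 2288:Wed 2292:Mon 2296:Sat 2304:Mon 2308:Sat 2312:Thu 2316:Tue✓ 2320:Sun 2324:Fri 2328:Wed 2332:Mon 2336:Sat 2340:Thu 2344:Tue✓ 2348:Sun
Tuesday: 2276, 2316, 2344 → 3.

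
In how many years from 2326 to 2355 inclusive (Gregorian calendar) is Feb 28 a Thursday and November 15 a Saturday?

Check each year's weekday for Feb 28 and November 15:
  2326: Sun/Mon  2327: Mon/Tue  2328: Tue/Thu  2329: Thu/Fri  2330: Fri/Sat  2331: Sat/Sun  2332: Sun/Tue  2333: Tue/Wed  2334: Wed/Thu  2335: Thu/Fri  2336: Fri/Sun  2337: Sun/Mon  2338: Mon/Tue  2339: Tue/Wed  2340: Wed/Fri  2341: Fri/Sat  2342: Sat/Sun  2343: Sun/Mon  2344: Mon/Wed  2345: Wed/Thu  2346: Thu/Fri  2347: Fri/Sat  2348: Sat/Mon  2349: Mon/Tue  2350: Tue/Wed  2351: Wed/Thu  2352: Thu/Sat ✓  2353: Sat/Sun  2354: Sun/Mon  2355: Mon/Tue
Both conditions hold in: 2352 — 1.

1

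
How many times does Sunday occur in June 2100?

June 2100 has 30 days and begins on Tuesday.
The first Sunday is June 6.
Sundays fall on 6, 13, 20, 27 — that's 4.

4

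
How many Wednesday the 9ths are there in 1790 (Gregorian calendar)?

1

Check the 9th of each month of 1790: Jan 9: Sat, Feb 9: Tue, Mar 9: Tue, Apr 9: Fri, May 9: Sun, Jun 9: Wed, Jul 9: Fri, Aug 9: Mon, Sep 9: Thu, Oct 9: Sat, Nov 9: Tue, Dec 9: Thu.
Wednesday occurs in June — 1 month.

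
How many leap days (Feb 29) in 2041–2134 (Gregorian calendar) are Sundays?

Leap years in 2041–2134: 22 of them.
Feb 29 weekday advances by 5 (mod 7) from one leap year to the next four years later (or differs when a century non-leap intervenes).
Leap-day weekdays: 2044:Mon 2048:Sat 2052:Thu 2056:Tue 2060:Sun✓ 2064:Fri 2068:Wed 2072:Mon 2076:Sat 2080:Thu 2084:Tue 2088:Sun✓ 2092:Fri 2096:Wed 2104:Fri 2108:Wed 2112:Mon 2116:Sat 2120:Thu 2124:Tue 2128:Sun✓ 2132:Fri
Sunday: 2060, 2088, 2128 → 3.

3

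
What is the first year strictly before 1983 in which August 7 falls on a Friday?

From one year to the next, a fixed date's weekday advances by 1, or by 2 when a Feb 29 lies between the two dates.
1983: August 7 is Sunday.
1982: Saturday (−1)
1981: Friday (−1)
August 7 falls on a Friday in 1981.

1981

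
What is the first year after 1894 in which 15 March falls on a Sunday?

From one year to the next, a fixed date's weekday advances by 1, or by 2 when a Feb 29 lies between the two dates.
1894: March 15 is Thursday.
1895: Friday (+1)
1896: Sunday (+2)
15 March falls on a Sunday in 1896.

1896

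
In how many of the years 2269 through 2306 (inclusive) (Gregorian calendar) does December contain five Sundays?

17

December has 31 days; it has five Sundays when Sunday falls among the first (month-length − 28) days — i.e. when December 1 is one of Sunday/Saturday/Friday.
December 1 by year: 2269:Wed 2270:Thu 2271:Fri✓ 2272:Sun✓ 2273:Mon 2274:Tue 2275:Wed 2276:Fri✓ 2277:Sat✓ 2278:Sun✓ 2279:Mon 2280:Wed 2281:Thu 2282:Fri✓ 2283:Sat✓ …(8 more)… 2292:Thu 2293:Fri✓ 2294:Sat✓ 2295:Sun✓ 2296:Tue 2297:Wed 2298:Thu 2299:Fri✓ 2300:Sat✓ 2301:Sun✓ 2302:Mon 2303:Tue 2304:Thu 2305:Fri✓ 2306:Sat✓
Years with five Sundays: 2271, 2272, 2276, 2277, 2278, 2282, 2283, 2288, 2289, 2293, 2294, 2295, 2299, 2300, 2301, 2305, 2306 → 17.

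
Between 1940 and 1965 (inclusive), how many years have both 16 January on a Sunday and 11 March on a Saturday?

Check each year's weekday for 16 January and 11 March:
  1940: Tue/Mon  1941: Thu/Tue  1942: Fri/Wed  1943: Sat/Thu  1944: Sun/Sat ✓  1945: Tue/Sun  1946: Wed/Mon  1947: Thu/Tue  1948: Fri/Thu  1949: Sun/Fri  1950: Mon/Sat  1951: Tue/Sun  1952: Wed/Tue  1953: Fri/Wed  1954: Sat/Thu  1955: Sun/Fri  1956: Mon/Sun  1957: Wed/Mon  1958: Thu/Tue  1959: Fri/Wed  1960: Sat/Fri  1961: Mon/Sat  1962: Tue/Sun  1963: Wed/Mon  1964: Thu/Wed  1965: Sat/Thu
Both conditions hold in: 1944 — 1.

1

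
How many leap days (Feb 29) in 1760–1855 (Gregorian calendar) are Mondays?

4

Leap years in 1760–1855: 23 of them.
Feb 29 weekday advances by 5 (mod 7) from one leap year to the next four years later (or differs when a century non-leap intervenes).
Leap-day weekdays: 1760:Fri 1764:Wed 1768:Mon✓ 1772:Sat 1776:Thu 1780:Tue 1784:Sun 1788:Fri 1792:Wed 1796:Mon✓ 1804:Wed 1808:Mon✓ 1812:Sat 1816:Thu 1820:Tue 1824:Sun 1828:Fri 1832:Wed 1836:Mon✓ 1840:Sat 1844:Thu 1848:Tue 1852:Sun
Monday: 1768, 1796, 1808, 1836 → 4.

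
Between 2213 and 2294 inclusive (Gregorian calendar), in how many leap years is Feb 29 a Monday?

Leap years in 2213–2294: 20 of them.
Feb 29 weekday advances by 5 (mod 7) from one leap year to the next four years later (or differs when a century non-leap intervenes).
Leap-day weekdays: 2216:Thu 2220:Tue 2224:Sun 2228:Fri 2232:Wed 2236:Mon✓ 2240:Sat 2244:Thu 2248:Tue 2252:Sun 2256:Fri 2260:Wed 2264:Mon✓ 2268:Sat 2272:Thu 2276:Tue 2280:Sun 2284:Fri 2288:Wed 2292:Mon✓
Monday: 2236, 2264, 2292 → 3.

3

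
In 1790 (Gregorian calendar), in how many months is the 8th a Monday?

Check the 8th of each month of 1790: Jan 8: Fri, Feb 8: Mon, Mar 8: Mon, Apr 8: Thu, May 8: Sat, Jun 8: Tue, Jul 8: Thu, Aug 8: Sun, Sep 8: Wed, Oct 8: Fri, Nov 8: Mon, Dec 8: Wed.
Monday occurs in February, March, November — 3 months.

3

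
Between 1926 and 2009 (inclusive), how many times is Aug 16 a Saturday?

Track Aug 16's weekday year by year (advancing +1, or +2 across a Feb 29):
  1926: Mon  1927: Tue (+1)  1928: Thu (+2)  1929: Fri (+1)  1930: Sat (+1) ✓
  1931: Sun (+1)  1932: Tue (+2)  1933: Wed (+1)  1934: Thu (+1)  1935: Fri (+1)
  1936: Sun (+2)  1937: Mon (+1)  1938: Tue (+1)  1939: Wed (+1)  … (56 more years) …
  1996: Fri (+2)  1997: Sat (+1) ✓  1998: Sun (+1)  1999: Mon (+1)  2000: Wed (+2)
  2001: Thu (+1)  2002: Fri (+1)  2003: Sat (+1) ✓  2004: Mon (+2)  2005: Tue (+1)
  2006: Wed (+1)  2007: Thu (+1)  2008: Sat (+2) ✓  2009: Sun (+1)
Saturday years: 1930, 1941, 1947, 1952, 1958, 1969, 1975, 1980, 1986, 1997, 2003, 2008 — 12 in total.

12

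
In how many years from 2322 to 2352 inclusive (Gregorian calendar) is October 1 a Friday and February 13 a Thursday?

0

Check each year's weekday for October 1 and February 13:
  2322: Sun/Mon  2323: Mon/Tue  2324: Wed/Wed  2325: Thu/Fri  2326: Fri/Sat  2327: Sat/Sun  2328: Mon/Mon  2329: Tue/Wed  2330: Wed/Thu  2331: Thu/Fri  2332: Sat/Sat  2333: Sun/Mon  2334: Mon/Tue  2335: Tue/Wed  …(3 more)…  2339: Sun/Mon  2340: Tue/Tue  2341: Wed/Thu  2342: Thu/Fri  2343: Fri/Sat  2344: Sun/Sun  2345: Mon/Tue  2346: Tue/Wed  2347: Wed/Thu  2348: Fri/Fri  2349: Sat/Sun  2350: Sun/Mon  2351: Mon/Tue  2352: Wed/Wed
Both conditions hold in: no year — 0.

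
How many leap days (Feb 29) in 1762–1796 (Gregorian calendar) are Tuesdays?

Leap years in 1762–1796: 9 of them.
Feb 29 weekday advances by 5 (mod 7) from one leap year to the next four years later (or differs when a century non-leap intervenes).
Leap-day weekdays: 1764:Wed 1768:Mon 1772:Sat 1776:Thu 1780:Tue✓ 1784:Sun 1788:Fri 1792:Wed 1796:Mon
Tuesday: 1780 → 1.

1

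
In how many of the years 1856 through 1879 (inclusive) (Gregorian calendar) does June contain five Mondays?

June has 30 days; it has five Mondays when Monday falls among the first (month-length − 28) days — i.e. when June 1 is one of Monday/Sunday.
June 1 by year: 1856:Sun✓ 1857:Mon✓ 1858:Tue 1859:Wed 1860:Fri 1861:Sat 1862:Sun✓ 1863:Mon✓ 1864:Wed 1865:Thu 1866:Fri 1867:Sat 1868:Mon✓ 1869:Tue 1870:Wed 1871:Thu 1872:Sat 1873:Sun✓ 1874:Mon✓ 1875:Tue 1876:Thu 1877:Fri 1878:Sat 1879:Sun✓
Years with five Mondays: 1856, 1857, 1862, 1863, 1868, 1873, 1874, 1879 → 8.

8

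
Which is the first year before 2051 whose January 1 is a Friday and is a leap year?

2044

Jan 1 advances by 2 weekdays after a leap year and by 1 after a common year.
2051: Jan 1 is Sunday.
2050: Saturday
2049: Friday
2048: Wednesday (leap)
2047: Tuesday
2046: Monday
2045: Sunday
2044: Friday (leap)
2044 begins on a Friday and is a leap year.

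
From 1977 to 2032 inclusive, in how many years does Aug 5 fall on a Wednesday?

8

Track Aug 5's weekday year by year (advancing +1, or +2 across a Feb 29):
  1977: Fri  1978: Sat (+1)  1979: Sun (+1)  1980: Tue (+2)  1981: Wed (+1) ✓
  1982: Thu (+1)  1983: Fri (+1)  1984: Sun (+2)  1985: Mon (+1)  1986: Tue (+1)
  1987: Wed (+1) ✓  1988: Fri (+2)  1989: Sat (+1)  1990: Sun (+1)  … (28 more years) …
  2019: Mon (+1)  2020: Wed (+2) ✓  2021: Thu (+1)  2022: Fri (+1)  2023: Sat (+1)
  2024: Mon (+2)  2025: Tue (+1)  2026: Wed (+1) ✓  2027: Thu (+1)  2028: Sat (+2)
  2029: Sun (+1)  2030: Mon (+1)  2031: Tue (+1)  2032: Thu (+2)
Wednesday years: 1981, 1987, 1992, 1998, 2009, 2015, 2020, 2026 — 8 in total.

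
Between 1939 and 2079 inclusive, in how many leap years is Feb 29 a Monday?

Leap years in 1939–2079: 35 of them.
Feb 29 weekday advances by 5 (mod 7) from one leap year to the next four years later (or differs when a century non-leap intervenes).
Leap-day weekdays: 1940:Thu 1944:Tue 1948:Sun 1952:Fri 1956:Wed 1960:Mon✓ 1964:Sat 1968:Thu 1972:Tue 1976:Sun 1980:Fri 1984:Wed 1988:Mon✓ …(9 more)… 2028:Tue 2032:Sun 2036:Fri 2040:Wed 2044:Mon✓ 2048:Sat 2052:Thu 2056:Tue 2060:Sun 2064:Fri 2068:Wed 2072:Mon✓ 2076:Sat
Monday: 1960, 1988, 2016, 2044, 2072 → 5.

5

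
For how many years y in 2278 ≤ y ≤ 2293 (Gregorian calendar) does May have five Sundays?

7

May has 31 days; it has five Sundays when Sunday falls among the first (month-length − 28) days — i.e. when May 1 is one of Sunday/Saturday/Friday.
May 1 by year: 2278:Wed 2279:Thu 2280:Sat✓ 2281:Sun✓ 2282:Mon 2283:Tue 2284:Thu 2285:Fri✓ 2286:Sat✓ 2287:Sun✓ 2288:Tue 2289:Wed 2290:Thu 2291:Fri✓ 2292:Sun✓ 2293:Mon
Years with five Sundays: 2280, 2281, 2285, 2286, 2287, 2291, 2292 → 7.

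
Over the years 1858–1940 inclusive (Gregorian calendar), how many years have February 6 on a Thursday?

12

Track February 6's weekday year by year (advancing +1, or +2 across a Feb 29):
  1858: Sat  1859: Sun (+1)  1860: Mon (+1)  1861: Wed (+2)  1862: Thu (+1) ✓
  1863: Fri (+1)  1864: Sat (+1)  1865: Mon (+2)  1866: Tue (+1)  1867: Wed (+1)
  1868: Thu (+1) ✓  1869: Sat (+2)  1870: Sun (+1)  1871: Mon (+1)  … (55 more years) …
  1927: Sun (+1)  1928: Mon (+1)  1929: Wed (+2)  1930: Thu (+1) ✓  1931: Fri (+1)
  1932: Sat (+1)  1933: Mon (+2)  1934: Tue (+1)  1935: Wed (+1)  1936: Thu (+1) ✓
  1937: Sat (+2)  1938: Sun (+1)  1939: Mon (+1)  1940: Tue (+1)
Thursday years: 1862, 1868, 1873, 1879, 1890, 1896, 1902, 1908, 1913, 1919, 1930, 1936 — 12 in total.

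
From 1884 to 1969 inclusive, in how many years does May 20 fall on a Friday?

13

Track May 20's weekday year by year (advancing +1, or +2 across a Feb 29):
  1884: Tue  1885: Wed (+1)  1886: Thu (+1)  1887: Fri (+1) ✓  1888: Sun (+2)
  1889: Mon (+1)  1890: Tue (+1)  1891: Wed (+1)  1892: Fri (+2) ✓  1893: Sat (+1)
  1894: Sun (+1)  1895: Mon (+1)  1896: Wed (+2)  1897: Thu (+1)  … (58 more years) …
  1956: Sun (+2)  1957: Mon (+1)  1958: Tue (+1)  1959: Wed (+1)  1960: Fri (+2) ✓
  1961: Sat (+1)  1962: Sun (+1)  1963: Mon (+1)  1964: Wed (+2)  1965: Thu (+1)
  1966: Fri (+1) ✓  1967: Sat (+1)  1968: Mon (+2)  1969: Tue (+1)
Friday years: 1887, 1892, 1898, 1904, 1910, 1921, 1927, 1932, 1938, 1949, 1955, 1960, 1966 — 13 in total.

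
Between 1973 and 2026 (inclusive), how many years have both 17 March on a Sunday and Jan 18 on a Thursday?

Check each year's weekday for 17 March and Jan 18:
  1973: Sat/Thu  1974: Sun/Fri  1975: Mon/Sat  1976: Wed/Sun  1977: Thu/Tue  1978: Fri/Wed  1979: Sat/Thu  1980: Mon/Fri  1981: Tue/Sun  1982: Wed/Mon  1983: Thu/Tue  1984: Sat/Wed  1985: Sun/Fri  1986: Mon/Sat  …(26 more)…  2013: Sun/Fri  2014: Mon/Sat  2015: Tue/Sun  2016: Thu/Mon  2017: Fri/Wed  2018: Sat/Thu  2019: Sun/Fri  2020: Tue/Sat  2021: Wed/Mon  2022: Thu/Tue  2023: Fri/Wed  2024: Sun/Thu ✓  2025: Mon/Sat  2026: Tue/Sun
Both conditions hold in: 1996, 2024 — 2.

2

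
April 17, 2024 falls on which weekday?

January 1, 2024 is a Monday.
April 17 is day 108 of the year, i.e. 107 days after Jan 1.
107 mod 7 = 2, so advance 2 weekdays from Monday: Wednesday.

Wednesday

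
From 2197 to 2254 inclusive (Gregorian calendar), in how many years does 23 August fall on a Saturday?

Track 23 August's weekday year by year (advancing +1, or +2 across a Feb 29):
  2197: Wed  2198: Thu (+1)  2199: Fri (+1)  2200: Sat (+1) ✓  2201: Sun (+1)
  2202: Mon (+1)  2203: Tue (+1)  2204: Thu (+2)  2205: Fri (+1)  2206: Sat (+1) ✓
  2207: Sun (+1)  2208: Tue (+2)  2209: Wed (+1)  2210: Thu (+1)  … (30 more years) …
  2241: Mon (+1)  2242: Tue (+1)  2243: Wed (+1)  2244: Fri (+2)  2245: Sat (+1) ✓
  2246: Sun (+1)  2247: Mon (+1)  2248: Wed (+2)  2249: Thu (+1)  2250: Fri (+1)
  2251: Sat (+1) ✓  2252: Mon (+2)  2253: Tue (+1)  2254: Wed (+1)
Saturday years: 2200, 2206, 2217, 2223, 2228, 2234, 2245, 2251 — 8 in total.

8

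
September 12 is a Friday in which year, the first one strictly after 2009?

2014

From one year to the next, a fixed date's weekday advances by 1, or by 2 when a Feb 29 lies between the two dates.
2009: September 12 is Saturday.
2010: Sunday (+1)
2011: Monday (+1)
2012: Wednesday (+2)
2013: Thursday (+1)
2014: Friday (+1)
September 12 falls on a Friday in 2014.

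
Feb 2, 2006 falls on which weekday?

January 1, 2006 is a Sunday.
February 2 is day 33 of the year, i.e. 32 days after Jan 1.
32 mod 7 = 4, so advance 4 weekdays from Sunday: Thursday.

Thursday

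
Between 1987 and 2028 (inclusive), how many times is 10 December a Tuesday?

Track 10 December's weekday year by year (advancing +1, or +2 across a Feb 29):
  1987: Thu  1988: Sat (+2)  1989: Sun (+1)  1990: Mon (+1)  1991: Tue (+1) ✓
  1992: Thu (+2)  1993: Fri (+1)  1994: Sat (+1)  1995: Sun (+1)  1996: Tue (+2) ✓
  1997: Wed (+1)  1998: Thu (+1)  1999: Fri (+1)  2000: Sun (+2)  … (14 more years) …
  2015: Thu (+1)  2016: Sat (+2)  2017: Sun (+1)  2018: Mon (+1)  2019: Tue (+1) ✓
  2020: Thu (+2)  2021: Fri (+1)  2022: Sat (+1)  2023: Sun (+1)  2024: Tue (+2) ✓
  2025: Wed (+1)  2026: Thu (+1)  2027: Fri (+1)  2028: Sun (+2)
Tuesday years: 1991, 1996, 2002, 2013, 2019, 2024 — 6 in total.

6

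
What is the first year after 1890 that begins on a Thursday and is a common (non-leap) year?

1891

Jan 1 advances by 2 weekdays after a leap year and by 1 after a common year.
1890: Jan 1 is Wednesday.
1891: Thursday
1891 begins on a Thursday and is a common year.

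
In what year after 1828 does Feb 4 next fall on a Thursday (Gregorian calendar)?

1830

From one year to the next, a fixed date's weekday advances by 1, or by 2 when a Feb 29 lies between the two dates.
1828: February 4 is Monday.
1829: Wednesday (+2)
1830: Thursday (+1)
Feb 4 falls on a Thursday in 1830.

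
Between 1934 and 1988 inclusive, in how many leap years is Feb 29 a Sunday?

2

Leap years in 1934–1988: 14 of them.
Feb 29 weekday advances by 5 (mod 7) from one leap year to the next four years later (or differs when a century non-leap intervenes).
Leap-day weekdays: 1936:Sat 1940:Thu 1944:Tue 1948:Sun✓ 1952:Fri 1956:Wed 1960:Mon 1964:Sat 1968:Thu 1972:Tue 1976:Sun✓ 1980:Fri 1984:Wed 1988:Mon
Sunday: 1948, 1976 → 2.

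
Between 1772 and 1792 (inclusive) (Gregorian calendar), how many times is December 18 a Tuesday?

3

Track December 18's weekday year by year (advancing +1, or +2 across a Feb 29):
  1772: Fri  1773: Sat (+1)  1774: Sun (+1)  1775: Mon (+1)  1776: Wed (+2)
  1777: Thu (+1)  1778: Fri (+1)  1779: Sat (+1)  1780: Mon (+2)  1781: Tue (+1) ✓
  1782: Wed (+1)  1783: Thu (+1)  1784: Sat (+2)  1785: Sun (+1)  1786: Mon (+1)
  1787: Tue (+1) ✓  1788: Thu (+2)  1789: Fri (+1)  1790: Sat (+1)  1791: Sun (+1)
  1792: Tue (+2) ✓
Tuesday years: 1781, 1787, 1792 — 3 in total.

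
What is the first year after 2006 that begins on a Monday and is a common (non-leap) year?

Jan 1 advances by 2 weekdays after a leap year and by 1 after a common year.
2006: Jan 1 is Sunday.
2007: Monday
2007 begins on a Monday and is a common year.

2007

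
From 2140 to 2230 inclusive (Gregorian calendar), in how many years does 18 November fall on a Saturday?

Track 18 November's weekday year by year (advancing +1, or +2 across a Feb 29):
  2140: Fri  2141: Sat (+1) ✓  2142: Sun (+1)  2143: Mon (+1)  2144: Wed (+2)
  2145: Thu (+1)  2146: Fri (+1)  2147: Sat (+1) ✓  2148: Mon (+2)  2149: Tue (+1)
  2150: Wed (+1)  2151: Thu (+1)  2152: Sat (+2) ✓  2153: Sun (+1)  … (63 more years) …
  2217: Tue (+1)  2218: Wed (+1)  2219: Thu (+1)  2220: Sat (+2) ✓  2221: Sun (+1)
  2222: Mon (+1)  2223: Tue (+1)  2224: Thu (+2)  2225: Fri (+1)  2226: Sat (+1) ✓
  2227: Sun (+1)  2228: Tue (+2)  2229: Wed (+1)  2230: Thu (+1)
Saturday years: 2141, 2147, 2152, 2158, 2169, 2175, 2180, 2186, 2197, 2209, 2215, 2220, 2226 — 13 in total.

13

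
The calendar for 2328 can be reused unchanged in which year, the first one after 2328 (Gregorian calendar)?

2356

Two years share a calendar iff Jan 1 falls on the same weekday and both are leap or both are common. 2328: Jan 1 is Sunday, leap year.
2329: Jan 1 Tuesday, common
2330: Jan 1 Wednesday, common
2331: Jan 1 Thursday, common
2332: Jan 1 Friday, leap
2333: Jan 1 Sunday, common
2334: Jan 1 Monday, common
2335: Jan 1 Tuesday, common
2336: Jan 1 Wednesday, leap
2337: Jan 1 Friday, common
2338: Jan 1 Saturday, common
2339: Jan 1 Sunday, common
2340: Jan 1 Monday, leap
2341: Jan 1 Wednesday, common
2342: Jan 1 Thursday, common
2343: Jan 1 Friday, common
2344: Jan 1 Saturday, leap
2345: Jan 1 Monday, common
2346: Jan 1 Tuesday, common
2347: Jan 1 Wednesday, common
2348: Jan 1 Thursday, leap
2349: Jan 1 Saturday, common
2350: Jan 1 Sunday, common
2351: Jan 1 Monday, common
2352: Jan 1 Tuesday, leap
2353: Jan 1 Thursday, common
2354: Jan 1 Friday, common
2355: Jan 1 Saturday, common
2356: Jan 1 Sunday, leap
2356 matches on both conditions.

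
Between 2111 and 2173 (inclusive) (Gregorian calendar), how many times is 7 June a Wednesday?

9

Track 7 June's weekday year by year (advancing +1, or +2 across a Feb 29):
  2111: Sun  2112: Tue (+2)  2113: Wed (+1) ✓  2114: Thu (+1)  2115: Fri (+1)
  2116: Sun (+2)  2117: Mon (+1)  2118: Tue (+1)  2119: Wed (+1) ✓  2120: Fri (+2)
  2121: Sat (+1)  2122: Sun (+1)  2123: Mon (+1)  2124: Wed (+2) ✓  … (35 more years) …
  2160: Sat (+2)  2161: Sun (+1)  2162: Mon (+1)  2163: Tue (+1)  2164: Thu (+2)
  2165: Fri (+1)  2166: Sat (+1)  2167: Sun (+1)  2168: Tue (+2)  2169: Wed (+1) ✓
  2170: Thu (+1)  2171: Fri (+1)  2172: Sun (+2)  2173: Mon (+1)
Wednesday years: 2113, 2119, 2124, 2130, 2141, 2147, 2152, 2158, 2169 — 9 in total.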